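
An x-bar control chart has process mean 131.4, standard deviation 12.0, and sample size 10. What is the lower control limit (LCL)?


LCL = 131.4 - 3 * 12.0 / sqrt(10)

120.02


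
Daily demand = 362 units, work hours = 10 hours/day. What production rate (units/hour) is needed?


Formula: Production Rate = Daily Demand / Available Hours
Rate = 362 units/day / 10 hours/day
Rate = 36.2 units/hour

36.2 units/hour


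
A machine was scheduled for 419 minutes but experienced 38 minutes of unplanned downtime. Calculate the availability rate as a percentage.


Formula: Availability = (Planned Time - Downtime) / Planned Time * 100
Uptime = 419 - 38 = 381 min
Availability = 381 / 419 * 100 = 90.9%

90.9%


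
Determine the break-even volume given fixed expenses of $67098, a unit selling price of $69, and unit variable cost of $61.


Formula: BEQ = Fixed Costs / (Price - Variable Cost)
Contribution margin = $69 - $61 = $8/unit
BEQ = ceil($67098 / $8/unit) = ceil(8387.25) = 8388 units

8388 units


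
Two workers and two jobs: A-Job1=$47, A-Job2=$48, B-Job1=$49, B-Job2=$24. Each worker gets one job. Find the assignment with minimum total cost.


Option 1: A->1 + B->2 = $47 + $24 = $71
Option 2: A->2 + B->1 = $48 + $49 = $97
Min cost = min($71, $97) = $71

$71


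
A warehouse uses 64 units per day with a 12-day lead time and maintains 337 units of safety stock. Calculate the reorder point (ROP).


Formula: ROP = (Daily Demand * Lead Time) + Safety Stock
Demand during lead time = 64 * 12 = 768 units
ROP = 768 + 337 = 1105 units

1105 units


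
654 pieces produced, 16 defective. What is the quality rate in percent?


Formula: Quality Rate = Good Pieces / Total Pieces * 100
Good pieces = 654 - 16 = 638
QR = 638 / 654 * 100 = 97.6%

97.6%


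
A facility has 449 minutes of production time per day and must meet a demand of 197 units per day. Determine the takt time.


Formula: Takt Time = Available Production Time / Customer Demand
Takt = 449 min/day / 197 units/day
Takt = 2.28 min/unit

2.28 min/unit


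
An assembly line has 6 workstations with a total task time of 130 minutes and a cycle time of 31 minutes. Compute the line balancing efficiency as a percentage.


Formula: Efficiency = Sum of Task Times / (N_stations * CT) * 100
Total station capacity = 6 stations * 31 min = 186 min
Efficiency = 130 / 186 * 100 = 69.9%

69.9%


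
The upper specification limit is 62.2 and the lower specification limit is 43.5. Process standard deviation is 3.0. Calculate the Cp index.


Cp = (62.2 - 43.5) / (6 * 3.0)

1.04


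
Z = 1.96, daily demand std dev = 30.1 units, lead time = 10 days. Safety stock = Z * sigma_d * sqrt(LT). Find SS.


Formula: SS = z * sigma_d * sqrt(LT)
sqrt(LT) = sqrt(10) = 3.1623
SS = 1.96 * 30.1 * 3.1623
SS = 186.6 units

186.6 units


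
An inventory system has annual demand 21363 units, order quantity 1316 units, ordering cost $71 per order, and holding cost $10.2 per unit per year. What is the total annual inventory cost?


TC = 21363/1316 * 71 + 1316/2 * 10.2

$7864.16


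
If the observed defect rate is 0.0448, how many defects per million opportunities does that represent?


DPMO = defect_rate * 1000000 = 0.0448 * 1000000

44800


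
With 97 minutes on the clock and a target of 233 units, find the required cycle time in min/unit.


Formula: CT = Available Time / Number of Units
CT = 97 min / 233 units
CT = 0.42 min/unit

0.42 min/unit


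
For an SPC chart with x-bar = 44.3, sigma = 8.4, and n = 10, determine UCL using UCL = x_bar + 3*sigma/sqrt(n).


UCL = 44.3 + 3 * 8.4 / sqrt(10)

52.27


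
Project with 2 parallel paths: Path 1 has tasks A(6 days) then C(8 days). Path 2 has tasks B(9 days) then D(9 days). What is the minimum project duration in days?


Path 1 = 6 + 8 = 14 days
Path 2 = 9 + 9 = 18 days
Duration = max(14, 18) = 18 days

18 days


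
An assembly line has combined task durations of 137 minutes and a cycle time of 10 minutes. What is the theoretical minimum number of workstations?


Formula: N_min = ceil(Sum of Task Times / Cycle Time)
N_min = ceil(137 min / 10 min) = ceil(13.7)
N_min = 14 stations

14


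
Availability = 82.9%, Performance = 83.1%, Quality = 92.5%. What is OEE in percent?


Formula: OEE = Availability * Performance * Quality / 10000
A * P = 82.9% * 83.1% / 100 = 68.89%
OEE = 68.89% * 92.5% / 100 = 63.7%

63.7%


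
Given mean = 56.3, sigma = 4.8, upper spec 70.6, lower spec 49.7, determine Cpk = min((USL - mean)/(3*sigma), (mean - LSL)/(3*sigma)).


Cpu = (70.6 - 56.3) / (3 * 4.8) = 0.99
Cpl = (56.3 - 49.7) / (3 * 4.8) = 0.46
Cpk = min(0.99, 0.46) = 0.46

0.46


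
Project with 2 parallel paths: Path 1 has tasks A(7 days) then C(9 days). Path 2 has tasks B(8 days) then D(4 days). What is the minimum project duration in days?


Path 1 = 7 + 9 = 16 days
Path 2 = 8 + 4 = 12 days
Duration = max(16, 12) = 16 days

16 days


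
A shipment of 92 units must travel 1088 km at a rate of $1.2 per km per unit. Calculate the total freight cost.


TC = dist * cost * units = 1088 * 1.2 * 92 = $120115.20

$120115.20


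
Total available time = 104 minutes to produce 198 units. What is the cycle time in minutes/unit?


Formula: CT = Available Time / Number of Units
CT = 104 min / 198 units
CT = 0.53 min/unit

0.53 min/unit


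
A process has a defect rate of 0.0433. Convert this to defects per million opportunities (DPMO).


DPMO = defect_rate * 1000000 = 0.0433 * 1000000

43300


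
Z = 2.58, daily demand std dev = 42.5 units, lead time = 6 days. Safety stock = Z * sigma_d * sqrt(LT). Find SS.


Formula: SS = z * sigma_d * sqrt(LT)
sqrt(LT) = sqrt(6) = 2.4495
SS = 2.58 * 42.5 * 2.4495
SS = 268.6 units

268.6 units


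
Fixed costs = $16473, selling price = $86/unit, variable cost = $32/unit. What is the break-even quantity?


Formula: BEQ = Fixed Costs / (Price - Variable Cost)
Contribution margin = $86 - $32 = $54/unit
BEQ = ceil($16473 / $54/unit) = ceil(305.06) = 306 units

306 units


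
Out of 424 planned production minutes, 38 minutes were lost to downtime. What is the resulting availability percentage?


Formula: Availability = (Planned Time - Downtime) / Planned Time * 100
Uptime = 424 - 38 = 386 min
Availability = 386 / 424 * 100 = 91.0%

91.0%


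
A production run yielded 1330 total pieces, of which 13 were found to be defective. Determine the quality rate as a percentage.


Formula: Quality Rate = Good Pieces / Total Pieces * 100
Good pieces = 1330 - 13 = 1317
QR = 1317 / 1330 * 100 = 99.0%

99.0%


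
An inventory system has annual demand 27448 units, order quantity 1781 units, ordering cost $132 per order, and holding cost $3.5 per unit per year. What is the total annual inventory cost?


TC = 27448/1781 * 132 + 1781/2 * 3.5

$5151.08


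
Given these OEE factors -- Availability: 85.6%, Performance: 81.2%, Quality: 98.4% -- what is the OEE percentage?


Formula: OEE = Availability * Performance * Quality / 10000
A * P = 85.6% * 81.2% / 100 = 69.51%
OEE = 69.51% * 98.4% / 100 = 68.4%

68.4%


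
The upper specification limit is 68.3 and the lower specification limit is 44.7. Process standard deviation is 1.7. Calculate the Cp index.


Cp = (68.3 - 44.7) / (6 * 1.7)

2.31


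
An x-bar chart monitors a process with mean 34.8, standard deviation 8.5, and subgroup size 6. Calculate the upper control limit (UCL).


UCL = 34.8 + 3 * 8.5 / sqrt(6)

45.21


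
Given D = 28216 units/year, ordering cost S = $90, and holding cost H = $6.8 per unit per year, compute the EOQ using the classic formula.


Formula: EOQ = sqrt(2 * D * S / H)
Numerator: 2 * 28216 * 90 = 5078880
2DS/H = 5078880 / 6.8 = 746894.1
EOQ = sqrt(746894.1) = 864.2 units

864.2 units


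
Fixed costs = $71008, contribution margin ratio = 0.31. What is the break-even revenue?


Formula: BER = Fixed Costs / Contribution Margin Ratio
BER = $71008 / 0.31
BER = $229058.06 (to the nearest cent)

$229058.06


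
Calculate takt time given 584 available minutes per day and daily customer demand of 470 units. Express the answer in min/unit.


Formula: Takt Time = Available Production Time / Customer Demand
Takt = 584 min/day / 470 units/day
Takt = 1.24 min/unit

1.24 min/unit


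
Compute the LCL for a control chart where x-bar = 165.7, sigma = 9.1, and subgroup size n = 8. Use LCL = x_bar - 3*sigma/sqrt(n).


LCL = 165.7 - 3 * 9.1 / sqrt(8)

156.05


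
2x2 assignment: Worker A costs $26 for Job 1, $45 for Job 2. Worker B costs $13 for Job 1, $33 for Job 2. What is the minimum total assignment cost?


Option 1: A->1 + B->2 = $26 + $33 = $59
Option 2: A->2 + B->1 = $45 + $13 = $58
Min cost = min($59, $58) = $58

$58


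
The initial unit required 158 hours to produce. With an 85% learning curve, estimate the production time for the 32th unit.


Formula: T_n = T_1 * (learning_rate)^(log2(n)) where learning_rate = rate/100
Doublings = log2(32) = 5
T_n = 158 * 0.85^5
T_n = 158 * 0.4437 = 70.1 hours

70.1 hours


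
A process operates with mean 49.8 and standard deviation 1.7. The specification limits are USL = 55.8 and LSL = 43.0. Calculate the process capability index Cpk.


Cpu = (55.8 - 49.8) / (3 * 1.7) = 1.18
Cpl = (49.8 - 43.0) / (3 * 1.7) = 1.33
Cpk = min(1.18, 1.33) = 1.18

1.18


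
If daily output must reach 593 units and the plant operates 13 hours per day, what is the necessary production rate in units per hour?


Formula: Production Rate = Daily Demand / Available Hours
Rate = 593 units/day / 13 hours/day
Rate = 45.6 units/hour

45.6 units/hour


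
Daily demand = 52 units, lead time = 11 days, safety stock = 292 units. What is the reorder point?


Formula: ROP = (Daily Demand * Lead Time) + Safety Stock
Demand during lead time = 52 * 11 = 572 units
ROP = 572 + 292 = 864 units

864 units


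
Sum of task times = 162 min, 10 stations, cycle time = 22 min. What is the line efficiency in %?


Formula: Efficiency = Sum of Task Times / (N_stations * CT) * 100
Total station capacity = 10 stations * 22 min = 220 min
Efficiency = 162 / 220 * 100 = 73.6%

73.6%


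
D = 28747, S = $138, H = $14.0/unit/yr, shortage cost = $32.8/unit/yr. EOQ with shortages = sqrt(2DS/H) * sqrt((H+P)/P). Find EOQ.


Formula: EOQ* = sqrt(2DS/H) * sqrt((H+P)/P)
Base EOQ = sqrt(2*28747*138/14.0) = 752.81 units
Correction = sqrt((14.0+32.8)/32.8) = 1.1945
EOQ* = 752.81 * 1.1945 = 899.2 units

899.2 units


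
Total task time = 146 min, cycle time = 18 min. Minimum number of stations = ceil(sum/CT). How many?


Formula: N_min = ceil(Sum of Task Times / Cycle Time)
N_min = ceil(146 min / 18 min) = ceil(8.1111)
N_min = 9 stations

9


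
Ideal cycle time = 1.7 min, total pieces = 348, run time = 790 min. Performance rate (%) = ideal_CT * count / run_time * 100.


Formula: Performance = (Ideal CT * Total Count) / Run Time * 100
Ideal output time = 1.7 * 348 = 591.6 min
Performance = 591.6 / 790 * 100 = 74.9%

74.9%


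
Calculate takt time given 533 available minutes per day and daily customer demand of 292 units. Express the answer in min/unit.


Formula: Takt Time = Available Production Time / Customer Demand
Takt = 533 min/day / 292 units/day
Takt = 1.83 min/unit

1.83 min/unit


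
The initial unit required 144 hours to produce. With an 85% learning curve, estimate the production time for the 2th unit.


Formula: T_n = T_1 * (learning_rate)^(log2(n)) where learning_rate = rate/100
Doublings = log2(2) = 1
T_n = 144 * 0.85^1
T_n = 144 * 0.85 = 122.4 hours

122.4 hours


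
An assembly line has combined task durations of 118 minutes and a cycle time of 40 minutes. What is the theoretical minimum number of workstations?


Formula: N_min = ceil(Sum of Task Times / Cycle Time)
N_min = ceil(118 min / 40 min) = ceil(2.95)
N_min = 3 stations

3


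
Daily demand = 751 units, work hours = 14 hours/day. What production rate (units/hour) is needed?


Formula: Production Rate = Daily Demand / Available Hours
Rate = 751 units/day / 14 hours/day
Rate = 53.6 units/hour

53.6 units/hour


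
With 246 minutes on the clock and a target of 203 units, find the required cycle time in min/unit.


Formula: CT = Available Time / Number of Units
CT = 246 min / 203 units
CT = 1.21 min/unit

1.21 min/unit


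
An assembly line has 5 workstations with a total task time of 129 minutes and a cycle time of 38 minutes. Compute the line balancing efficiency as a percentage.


Formula: Efficiency = Sum of Task Times / (N_stations * CT) * 100
Total station capacity = 5 stations * 38 min = 190 min
Efficiency = 129 / 190 * 100 = 67.9%

67.9%


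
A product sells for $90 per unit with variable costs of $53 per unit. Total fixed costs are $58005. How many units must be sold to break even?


Formula: BEQ = Fixed Costs / (Price - Variable Cost)
Contribution margin = $90 - $53 = $37/unit
BEQ = ceil($58005 / $37/unit) = ceil(1567.7) = 1568 units

1568 units


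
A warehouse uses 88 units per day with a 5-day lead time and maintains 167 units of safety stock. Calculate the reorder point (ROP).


Formula: ROP = (Daily Demand * Lead Time) + Safety Stock
Demand during lead time = 88 * 5 = 440 units
ROP = 440 + 167 = 607 units

607 units


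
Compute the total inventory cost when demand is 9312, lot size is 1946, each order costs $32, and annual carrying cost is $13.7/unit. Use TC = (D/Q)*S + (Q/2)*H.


TC = 9312/1946 * 32 + 1946/2 * 13.7

$13483.23


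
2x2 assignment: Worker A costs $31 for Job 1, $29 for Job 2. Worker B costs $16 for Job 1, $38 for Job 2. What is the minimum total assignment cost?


Option 1: A->1 + B->2 = $31 + $38 = $69
Option 2: A->2 + B->1 = $29 + $16 = $45
Min cost = min($69, $45) = $45

$45


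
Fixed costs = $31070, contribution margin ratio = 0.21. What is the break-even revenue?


Formula: BER = Fixed Costs / Contribution Margin Ratio
BER = $31070 / 0.21
BER = $147952.38 (to the nearest cent)

$147952.38


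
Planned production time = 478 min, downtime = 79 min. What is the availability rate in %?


Formula: Availability = (Planned Time - Downtime) / Planned Time * 100
Uptime = 478 - 79 = 399 min
Availability = 399 / 478 * 100 = 83.5%

83.5%


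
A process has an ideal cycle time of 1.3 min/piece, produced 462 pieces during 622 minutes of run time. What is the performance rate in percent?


Formula: Performance = (Ideal CT * Total Count) / Run Time * 100
Ideal output time = 1.3 * 462 = 600.6 min
Performance = 600.6 / 622 * 100 = 96.6%

96.6%


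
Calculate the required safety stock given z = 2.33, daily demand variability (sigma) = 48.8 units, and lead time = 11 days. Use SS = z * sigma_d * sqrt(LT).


Formula: SS = z * sigma_d * sqrt(LT)
sqrt(LT) = sqrt(11) = 3.3166
SS = 2.33 * 48.8 * 3.3166
SS = 377.1 units

377.1 units


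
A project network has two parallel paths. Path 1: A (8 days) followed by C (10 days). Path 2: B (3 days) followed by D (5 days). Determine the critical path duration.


Path 1 = 8 + 10 = 18 days
Path 2 = 3 + 5 = 8 days
Duration = max(18, 8) = 18 days

18 days


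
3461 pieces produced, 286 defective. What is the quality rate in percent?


Formula: Quality Rate = Good Pieces / Total Pieces * 100
Good pieces = 3461 - 286 = 3175
QR = 3175 / 3461 * 100 = 91.7%

91.7%


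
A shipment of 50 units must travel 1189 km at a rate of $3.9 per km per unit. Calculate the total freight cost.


TC = dist * cost * units = 1189 * 3.9 * 50 = $231855.00

$231855.00


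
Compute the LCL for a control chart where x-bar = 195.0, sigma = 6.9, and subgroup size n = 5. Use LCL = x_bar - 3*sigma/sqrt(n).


LCL = 195.0 - 3 * 6.9 / sqrt(5)

185.74


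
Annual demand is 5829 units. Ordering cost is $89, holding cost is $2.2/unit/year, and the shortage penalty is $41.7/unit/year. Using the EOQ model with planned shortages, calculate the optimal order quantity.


Formula: EOQ* = sqrt(2DS/H) * sqrt((H+P)/P)
Base EOQ = sqrt(2*5829*89/2.2) = 686.75 units
Correction = sqrt((2.2+41.7)/41.7) = 1.02604
EOQ* = 686.75 * 1.02604 = 704.6 units

704.6 units


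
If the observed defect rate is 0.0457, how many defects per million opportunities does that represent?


DPMO = defect_rate * 1000000 = 0.0457 * 1000000

45700


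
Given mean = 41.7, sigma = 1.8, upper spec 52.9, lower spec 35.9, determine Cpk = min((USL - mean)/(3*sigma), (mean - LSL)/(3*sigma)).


Cpu = (52.9 - 41.7) / (3 * 1.8) = 2.07
Cpl = (41.7 - 35.9) / (3 * 1.8) = 1.07
Cpk = min(2.07, 1.07) = 1.07

1.07


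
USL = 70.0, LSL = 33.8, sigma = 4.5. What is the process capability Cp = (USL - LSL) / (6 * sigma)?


Cp = (70.0 - 33.8) / (6 * 4.5)

1.34


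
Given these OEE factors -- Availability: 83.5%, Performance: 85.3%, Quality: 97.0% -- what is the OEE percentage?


Formula: OEE = Availability * Performance * Quality / 10000
A * P = 83.5% * 85.3% / 100 = 71.23%
OEE = 71.23% * 97.0% / 100 = 69.1%

69.1%


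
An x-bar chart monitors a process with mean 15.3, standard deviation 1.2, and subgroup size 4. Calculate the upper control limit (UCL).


UCL = 15.3 + 3 * 1.2 / sqrt(4)

17.1


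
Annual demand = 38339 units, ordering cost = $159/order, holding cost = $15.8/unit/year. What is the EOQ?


Formula: EOQ = sqrt(2 * D * S / H)
Numerator: 2 * 38339 * 159 = 12191802
2DS/H = 12191802 / 15.8 = 771633.0
EOQ = sqrt(771633.0) = 878.4 units

878.4 units


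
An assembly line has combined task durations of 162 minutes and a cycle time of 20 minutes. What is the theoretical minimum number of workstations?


Formula: N_min = ceil(Sum of Task Times / Cycle Time)
N_min = ceil(162 min / 20 min) = ceil(8.1)
N_min = 9 stations

9


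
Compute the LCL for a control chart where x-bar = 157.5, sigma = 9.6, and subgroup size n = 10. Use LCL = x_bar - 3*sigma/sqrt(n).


LCL = 157.5 - 3 * 9.6 / sqrt(10)

148.39


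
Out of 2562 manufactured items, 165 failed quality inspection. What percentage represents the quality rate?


Formula: Quality Rate = Good Pieces / Total Pieces * 100
Good pieces = 2562 - 165 = 2397
QR = 2397 / 2562 * 100 = 93.6%

93.6%


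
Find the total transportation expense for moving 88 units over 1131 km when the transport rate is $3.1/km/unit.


TC = dist * cost * units = 1131 * 3.1 * 88 = $308536.80

$308536.80


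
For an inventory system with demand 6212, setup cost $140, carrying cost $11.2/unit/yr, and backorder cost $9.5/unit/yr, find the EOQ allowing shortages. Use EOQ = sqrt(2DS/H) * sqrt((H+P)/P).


Formula: EOQ* = sqrt(2DS/H) * sqrt((H+P)/P)
Base EOQ = sqrt(2*6212*140/11.2) = 394.08 units
Correction = sqrt((11.2+9.5)/9.5) = 1.47613
EOQ* = 394.08 * 1.47613 = 581.7 units

581.7 units


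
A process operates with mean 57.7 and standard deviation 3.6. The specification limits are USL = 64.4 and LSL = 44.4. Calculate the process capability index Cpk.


Cpu = (64.4 - 57.7) / (3 * 3.6) = 0.62
Cpl = (57.7 - 44.4) / (3 * 3.6) = 1.23
Cpk = min(0.62, 1.23) = 0.62

0.62


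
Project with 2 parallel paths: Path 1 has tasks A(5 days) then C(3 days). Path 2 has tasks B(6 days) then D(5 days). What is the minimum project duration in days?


Path 1 = 5 + 3 = 8 days
Path 2 = 6 + 5 = 11 days
Duration = max(8, 11) = 11 days

11 days


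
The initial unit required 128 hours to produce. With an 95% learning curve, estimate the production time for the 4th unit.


Formula: T_n = T_1 * (learning_rate)^(log2(n)) where learning_rate = rate/100
Doublings = log2(4) = 2
T_n = 128 * 0.95^2
T_n = 128 * 0.9025 = 115.5 hours

115.5 hours


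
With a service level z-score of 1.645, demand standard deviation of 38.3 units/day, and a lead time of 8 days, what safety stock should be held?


Formula: SS = z * sigma_d * sqrt(LT)
sqrt(LT) = sqrt(8) = 2.8284
SS = 1.645 * 38.3 * 2.8284
SS = 178.2 units

178.2 units


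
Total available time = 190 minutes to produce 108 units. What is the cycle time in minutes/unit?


Formula: CT = Available Time / Number of Units
CT = 190 min / 108 units
CT = 1.76 min/unit

1.76 min/unit


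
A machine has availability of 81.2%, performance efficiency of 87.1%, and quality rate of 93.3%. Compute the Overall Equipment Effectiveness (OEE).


Formula: OEE = Availability * Performance * Quality / 10000
A * P = 81.2% * 87.1% / 100 = 70.73%
OEE = 70.73% * 93.3% / 100 = 66.0%

66.0%


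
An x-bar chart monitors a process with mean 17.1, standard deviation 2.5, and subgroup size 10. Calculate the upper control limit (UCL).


UCL = 17.1 + 3 * 2.5 / sqrt(10)

19.47


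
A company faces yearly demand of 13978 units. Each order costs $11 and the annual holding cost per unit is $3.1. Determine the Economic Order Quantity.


Formula: EOQ = sqrt(2 * D * S / H)
Numerator: 2 * 13978 * 11 = 307516
2DS/H = 307516 / 3.1 = 99198.7
EOQ = sqrt(99198.7) = 315.0 units

315.0 units


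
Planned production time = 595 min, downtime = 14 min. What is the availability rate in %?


Formula: Availability = (Planned Time - Downtime) / Planned Time * 100
Uptime = 595 - 14 = 581 min
Availability = 581 / 595 * 100 = 97.6%

97.6%


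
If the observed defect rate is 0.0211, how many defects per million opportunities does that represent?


DPMO = defect_rate * 1000000 = 0.0211 * 1000000

21100


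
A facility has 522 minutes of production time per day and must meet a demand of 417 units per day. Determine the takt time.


Formula: Takt Time = Available Production Time / Customer Demand
Takt = 522 min/day / 417 units/day
Takt = 1.25 min/unit

1.25 min/unit


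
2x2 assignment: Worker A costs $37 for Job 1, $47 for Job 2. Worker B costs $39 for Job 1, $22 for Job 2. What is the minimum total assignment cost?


Option 1: A->1 + B->2 = $37 + $22 = $59
Option 2: A->2 + B->1 = $47 + $39 = $86
Min cost = min($59, $86) = $59

$59


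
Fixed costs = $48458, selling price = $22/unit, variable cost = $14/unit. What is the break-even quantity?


Formula: BEQ = Fixed Costs / (Price - Variable Cost)
Contribution margin = $22 - $14 = $8/unit
BEQ = ceil($48458 / $8/unit) = ceil(6057.25) = 6058 units

6058 units


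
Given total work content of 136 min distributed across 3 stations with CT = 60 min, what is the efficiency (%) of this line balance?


Formula: Efficiency = Sum of Task Times / (N_stations * CT) * 100
Total station capacity = 3 stations * 60 min = 180 min
Efficiency = 136 / 180 * 100 = 75.6%

75.6%


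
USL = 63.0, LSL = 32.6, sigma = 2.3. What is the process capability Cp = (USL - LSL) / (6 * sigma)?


Cp = (63.0 - 32.6) / (6 * 2.3)

2.2


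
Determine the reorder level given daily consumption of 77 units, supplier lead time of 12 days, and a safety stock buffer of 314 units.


Formula: ROP = (Daily Demand * Lead Time) + Safety Stock
Demand during lead time = 77 * 12 = 924 units
ROP = 924 + 314 = 1238 units

1238 units


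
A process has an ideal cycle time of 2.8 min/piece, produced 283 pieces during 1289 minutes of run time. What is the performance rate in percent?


Formula: Performance = (Ideal CT * Total Count) / Run Time * 100
Ideal output time = 2.8 * 283 = 792.4 min
Performance = 792.4 / 1289 * 100 = 61.5%

61.5%


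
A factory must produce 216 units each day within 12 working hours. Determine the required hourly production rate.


Formula: Production Rate = Daily Demand / Available Hours
Rate = 216 units/day / 12 hours/day
Rate = 18.0 units/hour

18.0 units/hour


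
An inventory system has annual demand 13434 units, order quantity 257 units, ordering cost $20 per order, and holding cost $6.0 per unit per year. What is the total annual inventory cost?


TC = 13434/257 * 20 + 257/2 * 6.0

$1816.45


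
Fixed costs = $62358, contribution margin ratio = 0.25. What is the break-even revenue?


Formula: BER = Fixed Costs / Contribution Margin Ratio
BER = $62358 / 0.25
BER = $249432.00 (to the nearest cent)

$249432.00


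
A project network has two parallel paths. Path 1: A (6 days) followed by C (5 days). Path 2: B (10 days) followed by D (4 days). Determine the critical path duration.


Path 1 = 6 + 5 = 11 days
Path 2 = 10 + 4 = 14 days
Duration = max(11, 14) = 14 days

14 days


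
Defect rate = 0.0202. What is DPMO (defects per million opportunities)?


DPMO = defect_rate * 1000000 = 0.0202 * 1000000

20200


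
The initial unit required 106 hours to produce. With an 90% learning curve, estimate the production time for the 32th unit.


Formula: T_n = T_1 * (learning_rate)^(log2(n)) where learning_rate = rate/100
Doublings = log2(32) = 5
T_n = 106 * 0.9^5
T_n = 106 * 0.5905 = 62.6 hours

62.6 hours


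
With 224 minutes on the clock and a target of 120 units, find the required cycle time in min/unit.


Formula: CT = Available Time / Number of Units
CT = 224 min / 120 units
CT = 1.87 min/unit

1.87 min/unit


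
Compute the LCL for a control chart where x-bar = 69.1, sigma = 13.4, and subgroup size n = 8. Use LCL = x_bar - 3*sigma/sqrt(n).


LCL = 69.1 - 3 * 13.4 / sqrt(8)

54.89


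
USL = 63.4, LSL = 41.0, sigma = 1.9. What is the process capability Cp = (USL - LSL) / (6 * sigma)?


Cp = (63.4 - 41.0) / (6 * 1.9)

1.96


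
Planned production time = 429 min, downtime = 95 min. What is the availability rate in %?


Formula: Availability = (Planned Time - Downtime) / Planned Time * 100
Uptime = 429 - 95 = 334 min
Availability = 334 / 429 * 100 = 77.9%

77.9%


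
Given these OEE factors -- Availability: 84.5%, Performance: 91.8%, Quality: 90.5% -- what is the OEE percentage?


Formula: OEE = Availability * Performance * Quality / 10000
A * P = 84.5% * 91.8% / 100 = 77.57%
OEE = 77.57% * 90.5% / 100 = 70.2%

70.2%


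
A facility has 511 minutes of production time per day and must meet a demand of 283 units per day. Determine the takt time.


Formula: Takt Time = Available Production Time / Customer Demand
Takt = 511 min/day / 283 units/day
Takt = 1.81 min/unit

1.81 min/unit


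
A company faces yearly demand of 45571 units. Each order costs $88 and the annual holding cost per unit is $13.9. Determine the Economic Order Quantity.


Formula: EOQ = sqrt(2 * D * S / H)
Numerator: 2 * 45571 * 88 = 8020496
2DS/H = 8020496 / 13.9 = 577014.1
EOQ = sqrt(577014.1) = 759.6 units

759.6 units


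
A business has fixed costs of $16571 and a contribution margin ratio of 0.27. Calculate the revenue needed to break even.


Formula: BER = Fixed Costs / Contribution Margin Ratio
BER = $16571 / 0.27
BER = $61374.07 (to the nearest cent)

$61374.07


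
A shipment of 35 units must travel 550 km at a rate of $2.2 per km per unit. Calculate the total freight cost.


TC = dist * cost * units = 550 * 2.2 * 35 = $42350.00

$42350.00


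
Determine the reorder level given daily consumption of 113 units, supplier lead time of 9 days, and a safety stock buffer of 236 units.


Formula: ROP = (Daily Demand * Lead Time) + Safety Stock
Demand during lead time = 113 * 9 = 1017 units
ROP = 1017 + 236 = 1253 units

1253 units


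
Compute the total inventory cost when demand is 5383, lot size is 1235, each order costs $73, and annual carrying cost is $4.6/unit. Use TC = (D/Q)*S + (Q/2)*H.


TC = 5383/1235 * 73 + 1235/2 * 4.6

$3158.69


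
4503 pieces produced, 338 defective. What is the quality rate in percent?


Formula: Quality Rate = Good Pieces / Total Pieces * 100
Good pieces = 4503 - 338 = 4165
QR = 4165 / 4503 * 100 = 92.5%

92.5%


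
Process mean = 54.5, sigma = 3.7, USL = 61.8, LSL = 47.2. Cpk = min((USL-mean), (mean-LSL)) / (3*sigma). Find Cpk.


Cpu = (61.8 - 54.5) / (3 * 3.7) = 0.66
Cpl = (54.5 - 47.2) / (3 * 3.7) = 0.66
Cpk = min(0.66, 0.66) = 0.66

0.66


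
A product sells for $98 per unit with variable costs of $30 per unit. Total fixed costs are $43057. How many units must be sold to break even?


Formula: BEQ = Fixed Costs / (Price - Variable Cost)
Contribution margin = $98 - $30 = $68/unit
BEQ = ceil($43057 / $68/unit) = ceil(633.19) = 634 units

634 units


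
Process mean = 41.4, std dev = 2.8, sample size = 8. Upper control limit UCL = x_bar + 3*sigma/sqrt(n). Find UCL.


UCL = 41.4 + 3 * 2.8 / sqrt(8)

44.37


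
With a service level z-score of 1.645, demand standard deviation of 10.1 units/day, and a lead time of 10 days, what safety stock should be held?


Formula: SS = z * sigma_d * sqrt(LT)
sqrt(LT) = sqrt(10) = 3.1623
SS = 1.645 * 10.1 * 3.1623
SS = 52.5 units

52.5 units


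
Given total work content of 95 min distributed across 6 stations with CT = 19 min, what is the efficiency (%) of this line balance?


Formula: Efficiency = Sum of Task Times / (N_stations * CT) * 100
Total station capacity = 6 stations * 19 min = 114 min
Efficiency = 95 / 114 * 100 = 83.3%

83.3%


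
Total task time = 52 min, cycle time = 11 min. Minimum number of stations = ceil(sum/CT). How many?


Formula: N_min = ceil(Sum of Task Times / Cycle Time)
N_min = ceil(52 min / 11 min) = ceil(4.7273)
N_min = 5 stations

5


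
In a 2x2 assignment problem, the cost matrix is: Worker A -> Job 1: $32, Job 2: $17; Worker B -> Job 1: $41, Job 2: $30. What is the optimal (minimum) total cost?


Option 1: A->1 + B->2 = $32 + $30 = $62
Option 2: A->2 + B->1 = $17 + $41 = $58
Min cost = min($62, $58) = $58

$58


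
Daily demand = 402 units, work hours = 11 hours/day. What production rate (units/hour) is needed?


Formula: Production Rate = Daily Demand / Available Hours
Rate = 402 units/day / 11 hours/day
Rate = 36.5 units/hour

36.5 units/hour


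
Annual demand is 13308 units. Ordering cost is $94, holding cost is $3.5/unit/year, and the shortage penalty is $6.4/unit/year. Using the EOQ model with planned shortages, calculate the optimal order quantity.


Formula: EOQ* = sqrt(2DS/H) * sqrt((H+P)/P)
Base EOQ = sqrt(2*13308*94/3.5) = 845.48 units
Correction = sqrt((3.5+6.4)/6.4) = 1.24373
EOQ* = 845.48 * 1.24373 = 1051.5 units

1051.5 units


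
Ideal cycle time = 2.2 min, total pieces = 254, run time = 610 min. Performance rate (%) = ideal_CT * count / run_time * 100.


Formula: Performance = (Ideal CT * Total Count) / Run Time * 100
Ideal output time = 2.2 * 254 = 558.8 min
Performance = 558.8 / 610 * 100 = 91.6%

91.6%


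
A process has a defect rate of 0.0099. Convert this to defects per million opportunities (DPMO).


DPMO = defect_rate * 1000000 = 0.0099 * 1000000

9900


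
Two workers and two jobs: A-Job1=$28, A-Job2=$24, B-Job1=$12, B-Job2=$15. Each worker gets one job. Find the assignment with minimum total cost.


Option 1: A->1 + B->2 = $28 + $15 = $43
Option 2: A->2 + B->1 = $24 + $12 = $36
Min cost = min($43, $36) = $36

$36


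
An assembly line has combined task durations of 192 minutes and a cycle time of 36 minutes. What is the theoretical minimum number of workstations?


Formula: N_min = ceil(Sum of Task Times / Cycle Time)
N_min = ceil(192 min / 36 min) = ceil(5.3333)
N_min = 6 stations

6


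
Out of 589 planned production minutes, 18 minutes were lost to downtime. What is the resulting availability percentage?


Formula: Availability = (Planned Time - Downtime) / Planned Time * 100
Uptime = 589 - 18 = 571 min
Availability = 571 / 589 * 100 = 96.9%

96.9%


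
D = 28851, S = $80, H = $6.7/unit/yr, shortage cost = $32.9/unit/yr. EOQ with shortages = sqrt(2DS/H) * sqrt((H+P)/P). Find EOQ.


Formula: EOQ* = sqrt(2DS/H) * sqrt((H+P)/P)
Base EOQ = sqrt(2*28851*80/6.7) = 830.05 units
Correction = sqrt((6.7+32.9)/32.9) = 1.09711
EOQ* = 830.05 * 1.09711 = 910.7 units

910.7 units


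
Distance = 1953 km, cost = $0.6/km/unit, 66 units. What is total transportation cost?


TC = dist * cost * units = 1953 * 0.6 * 66 = $77338.80

$77338.80


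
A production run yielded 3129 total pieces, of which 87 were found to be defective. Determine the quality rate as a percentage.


Formula: Quality Rate = Good Pieces / Total Pieces * 100
Good pieces = 3129 - 87 = 3042
QR = 3042 / 3129 * 100 = 97.2%

97.2%


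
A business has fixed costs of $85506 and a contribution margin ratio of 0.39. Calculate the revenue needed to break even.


Formula: BER = Fixed Costs / Contribution Margin Ratio
BER = $85506 / 0.39
BER = $219246.15 (to the nearest cent)

$219246.15


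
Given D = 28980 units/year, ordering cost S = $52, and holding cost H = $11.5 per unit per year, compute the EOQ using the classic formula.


Formula: EOQ = sqrt(2 * D * S / H)
Numerator: 2 * 28980 * 52 = 3013920
2DS/H = 3013920 / 11.5 = 262080.0
EOQ = sqrt(262080.0) = 511.9 units

511.9 units


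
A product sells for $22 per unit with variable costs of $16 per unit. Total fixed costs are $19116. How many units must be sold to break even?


Formula: BEQ = Fixed Costs / (Price - Variable Cost)
Contribution margin = $22 - $16 = $6/unit
BEQ = ceil($19116 / $6/unit) = ceil(3186.0) = 3186 units

3186 units


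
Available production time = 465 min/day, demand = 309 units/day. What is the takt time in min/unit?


Formula: Takt Time = Available Production Time / Customer Demand
Takt = 465 min/day / 309 units/day
Takt = 1.5 min/unit

1.5 min/unit


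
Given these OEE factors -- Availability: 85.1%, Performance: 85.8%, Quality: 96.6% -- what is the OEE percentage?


Formula: OEE = Availability * Performance * Quality / 10000
A * P = 85.1% * 85.8% / 100 = 73.02%
OEE = 73.02% * 96.6% / 100 = 70.5%

70.5%


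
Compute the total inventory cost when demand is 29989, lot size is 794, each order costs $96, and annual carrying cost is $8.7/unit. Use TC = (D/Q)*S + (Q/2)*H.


TC = 29989/794 * 96 + 794/2 * 8.7

$7079.77


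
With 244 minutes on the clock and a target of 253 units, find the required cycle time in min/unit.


Formula: CT = Available Time / Number of Units
CT = 244 min / 253 units
CT = 0.96 min/unit

0.96 min/unit


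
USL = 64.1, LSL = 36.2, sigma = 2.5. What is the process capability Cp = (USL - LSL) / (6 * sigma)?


Cp = (64.1 - 36.2) / (6 * 2.5)

1.86


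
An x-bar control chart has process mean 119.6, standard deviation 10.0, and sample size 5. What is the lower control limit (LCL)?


LCL = 119.6 - 3 * 10.0 / sqrt(5)

106.18


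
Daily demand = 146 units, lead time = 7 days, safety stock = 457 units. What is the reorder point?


Formula: ROP = (Daily Demand * Lead Time) + Safety Stock
Demand during lead time = 146 * 7 = 1022 units
ROP = 1022 + 457 = 1479 units

1479 units


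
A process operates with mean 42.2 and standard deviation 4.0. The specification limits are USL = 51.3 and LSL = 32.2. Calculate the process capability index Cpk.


Cpu = (51.3 - 42.2) / (3 * 4.0) = 0.76
Cpl = (42.2 - 32.2) / (3 * 4.0) = 0.83
Cpk = min(0.76, 0.83) = 0.76

0.76


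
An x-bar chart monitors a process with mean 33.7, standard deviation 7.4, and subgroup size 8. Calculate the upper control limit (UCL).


UCL = 33.7 + 3 * 7.4 / sqrt(8)

41.55


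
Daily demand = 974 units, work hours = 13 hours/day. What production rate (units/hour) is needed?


Formula: Production Rate = Daily Demand / Available Hours
Rate = 974 units/day / 13 hours/day
Rate = 74.9 units/hour

74.9 units/hour


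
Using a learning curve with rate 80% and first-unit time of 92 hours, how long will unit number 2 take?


Formula: T_n = T_1 * (learning_rate)^(log2(n)) where learning_rate = rate/100
Doublings = log2(2) = 1
T_n = 92 * 0.8^1
T_n = 92 * 0.8 = 73.6 hours

73.6 hours


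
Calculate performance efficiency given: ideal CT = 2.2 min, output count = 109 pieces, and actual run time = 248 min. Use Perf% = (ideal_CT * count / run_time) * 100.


Formula: Performance = (Ideal CT * Total Count) / Run Time * 100
Ideal output time = 2.2 * 109 = 239.8 min
Performance = 239.8 / 248 * 100 = 96.7%

96.7%


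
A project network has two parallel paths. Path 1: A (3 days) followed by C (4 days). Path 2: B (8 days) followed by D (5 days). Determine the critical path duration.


Path 1 = 3 + 4 = 7 days
Path 2 = 8 + 5 = 13 days
Duration = max(7, 13) = 13 days

13 days


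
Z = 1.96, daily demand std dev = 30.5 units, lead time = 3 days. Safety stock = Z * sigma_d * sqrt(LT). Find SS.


Formula: SS = z * sigma_d * sqrt(LT)
sqrt(LT) = sqrt(3) = 1.7321
SS = 1.96 * 30.5 * 1.7321
SS = 103.5 units

103.5 units


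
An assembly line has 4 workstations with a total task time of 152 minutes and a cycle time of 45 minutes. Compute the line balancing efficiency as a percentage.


Formula: Efficiency = Sum of Task Times / (N_stations * CT) * 100
Total station capacity = 4 stations * 45 min = 180 min
Efficiency = 152 / 180 * 100 = 84.4%

84.4%


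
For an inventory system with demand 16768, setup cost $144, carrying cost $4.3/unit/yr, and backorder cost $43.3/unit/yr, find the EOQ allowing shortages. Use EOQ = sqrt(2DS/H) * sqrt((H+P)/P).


Formula: EOQ* = sqrt(2DS/H) * sqrt((H+P)/P)
Base EOQ = sqrt(2*16768*144/4.3) = 1059.75 units
Correction = sqrt((4.3+43.3)/43.3) = 1.04848
EOQ* = 1059.75 * 1.04848 = 1111.1 units

1111.1 units


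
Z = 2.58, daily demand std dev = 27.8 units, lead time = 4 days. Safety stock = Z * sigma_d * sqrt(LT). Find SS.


Formula: SS = z * sigma_d * sqrt(LT)
sqrt(LT) = sqrt(4) = 2.0
SS = 2.58 * 27.8 * 2.0
SS = 143.4 units

143.4 units


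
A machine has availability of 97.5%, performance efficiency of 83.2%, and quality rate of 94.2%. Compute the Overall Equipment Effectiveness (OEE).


Formula: OEE = Availability * Performance * Quality / 10000
A * P = 97.5% * 83.2% / 100 = 81.12%
OEE = 81.12% * 94.2% / 100 = 76.4%

76.4%


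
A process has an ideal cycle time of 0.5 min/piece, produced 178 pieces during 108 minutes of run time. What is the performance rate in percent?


Formula: Performance = (Ideal CT * Total Count) / Run Time * 100
Ideal output time = 0.5 * 178 = 89.0 min
Performance = 89.0 / 108 * 100 = 82.4%

82.4%


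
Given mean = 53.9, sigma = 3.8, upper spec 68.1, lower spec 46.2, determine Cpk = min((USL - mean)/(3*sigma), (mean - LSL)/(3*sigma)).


Cpu = (68.1 - 53.9) / (3 * 3.8) = 1.25
Cpl = (53.9 - 46.2) / (3 * 3.8) = 0.68
Cpk = min(1.25, 0.68) = 0.68

0.68


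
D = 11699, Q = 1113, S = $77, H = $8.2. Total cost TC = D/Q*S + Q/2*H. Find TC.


TC = 11699/1113 * 77 + 1113/2 * 8.2

$5372.66


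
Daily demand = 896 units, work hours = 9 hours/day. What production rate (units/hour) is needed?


Formula: Production Rate = Daily Demand / Available Hours
Rate = 896 units/day / 9 hours/day
Rate = 99.6 units/hour

99.6 units/hour


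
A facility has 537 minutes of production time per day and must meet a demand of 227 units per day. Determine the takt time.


Formula: Takt Time = Available Production Time / Customer Demand
Takt = 537 min/day / 227 units/day
Takt = 2.37 min/unit

2.37 min/unit


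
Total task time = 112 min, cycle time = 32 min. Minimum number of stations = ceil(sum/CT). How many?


Formula: N_min = ceil(Sum of Task Times / Cycle Time)
N_min = ceil(112 min / 32 min) = ceil(3.5)
N_min = 4 stations

4


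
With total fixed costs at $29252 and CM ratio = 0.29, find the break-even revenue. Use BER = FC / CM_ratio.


Formula: BER = Fixed Costs / Contribution Margin Ratio
BER = $29252 / 0.29
BER = $100868.97 (to the nearest cent)

$100868.97


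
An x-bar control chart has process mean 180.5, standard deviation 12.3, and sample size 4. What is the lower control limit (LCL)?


LCL = 180.5 - 3 * 12.3 / sqrt(4)

162.05


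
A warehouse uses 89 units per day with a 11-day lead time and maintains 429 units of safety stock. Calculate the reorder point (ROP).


Formula: ROP = (Daily Demand * Lead Time) + Safety Stock
Demand during lead time = 89 * 11 = 979 units
ROP = 979 + 429 = 1408 units

1408 units


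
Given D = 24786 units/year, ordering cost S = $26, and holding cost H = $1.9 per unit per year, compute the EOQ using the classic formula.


Formula: EOQ = sqrt(2 * D * S / H)
Numerator: 2 * 24786 * 26 = 1288872
2DS/H = 1288872 / 1.9 = 678353.7
EOQ = sqrt(678353.7) = 823.6 units

823.6 units
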